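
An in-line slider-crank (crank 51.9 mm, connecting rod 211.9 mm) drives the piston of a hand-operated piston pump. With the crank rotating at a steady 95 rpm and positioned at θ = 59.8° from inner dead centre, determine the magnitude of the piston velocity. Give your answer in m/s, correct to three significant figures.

ω = 2π·95/60 = 9.948 rad/s
For an in-line slider-crank, x = r cosθ + √(L² − r² sin²θ), so v = −rω sinθ·[1 + r cosθ/√(L² − r² sin²θ)].
With r = 0.0519 m, L = 0.2119 m, θ = 59.8°: √(L² − r² sin²θ) = 0.2071 m.
v = −0.0519·9.948·0.86427·[1 + 0.0519·0.50302/0.2071] = -0.5025 m/s.
|v| = 0.5025 m/s.

0.502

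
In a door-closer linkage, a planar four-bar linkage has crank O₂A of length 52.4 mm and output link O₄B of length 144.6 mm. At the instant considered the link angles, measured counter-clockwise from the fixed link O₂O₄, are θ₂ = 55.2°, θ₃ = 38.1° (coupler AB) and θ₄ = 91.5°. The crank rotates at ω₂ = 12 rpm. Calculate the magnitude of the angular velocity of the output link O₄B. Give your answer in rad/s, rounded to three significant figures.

0.167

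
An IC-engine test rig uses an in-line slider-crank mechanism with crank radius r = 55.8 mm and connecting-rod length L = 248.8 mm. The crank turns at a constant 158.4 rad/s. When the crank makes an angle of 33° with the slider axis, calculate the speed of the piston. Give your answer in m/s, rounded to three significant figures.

ω = 158.4 rad/s
For an in-line slider-crank, x = r cosθ + √(L² − r² sin²θ), so v = −rω sinθ·[1 + r cosθ/√(L² − r² sin²θ)].
With r = 0.0558 m, L = 0.2488 m, θ = 33°: √(L² − r² sin²θ) = 0.24694 m.
v = −0.0558·158.4·0.54464·[1 + 0.0558·0.83867/0.24694] = -5.7262 m/s.
|v| = 5.7262 m/s.

5.73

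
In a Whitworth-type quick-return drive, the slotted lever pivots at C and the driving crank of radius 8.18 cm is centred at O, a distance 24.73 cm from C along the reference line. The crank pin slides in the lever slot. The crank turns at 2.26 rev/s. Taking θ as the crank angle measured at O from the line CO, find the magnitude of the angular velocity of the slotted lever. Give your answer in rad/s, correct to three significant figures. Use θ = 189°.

6.77

ω = 14.2 rad/s (from 2.26 rev/s).
Crank pin A relative to C: A = (d + r cosθ, r sinθ); lever angle φ = atan2(r sinθ, d + r cosθ).
Differentiating tanφ: φ̇ = rω(d cosθ + r)/(d² + r² + 2dr cosθ).
d² + r² + 2dr cosθ = |CA|² = 0.0278884 m²;  d cosθ + r = -0.16246 m.
|ω_lever| = |0.0818·14.2·-0.16246| / 0.0278884 = 6.7663 rad/s.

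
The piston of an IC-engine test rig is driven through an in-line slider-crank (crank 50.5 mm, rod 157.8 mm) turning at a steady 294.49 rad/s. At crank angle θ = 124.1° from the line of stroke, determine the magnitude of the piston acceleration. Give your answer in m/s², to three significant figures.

2960

ω = 294.5 rad/s
x(θ) = r cosθ + √(L² − r² sin²θ); with ω constant, a = ω²·d²x/dθ².
d²x/dθ² = −r cosθ − r²(cos2θ)/√u − r⁴ sin²2θ/(4u^{3/2}),  u = L² − r² sin²θ = 0.0231522 m².
Substituting r = 0.0505 m, L = 0.1578 m, θ = 124.1°: d²x/dθ² = +0.034139 m.
a = ω²·d²x/dθ² = (294.5)²·(+0.034139) = +2960.7 m/s²;  |a| = 2960.7 m/s².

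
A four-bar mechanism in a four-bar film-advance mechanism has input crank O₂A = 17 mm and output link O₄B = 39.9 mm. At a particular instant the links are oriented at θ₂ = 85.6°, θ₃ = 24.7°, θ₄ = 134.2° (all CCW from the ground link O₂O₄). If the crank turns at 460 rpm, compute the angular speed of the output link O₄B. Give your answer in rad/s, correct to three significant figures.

ω₂ = 48.17 rad/s (from 460 rpm).
Differentiating the loop-closure r₂e^{iθ₂}+r₃e^{iθ₃}=r₁+r₄e^{iθ₄} gives r₂ω₂e^{iθ₂}+r₃ω₃e^{iθ₃}=r₄ω₄e^{iθ₄}.
Eliminating the other unknown: ω₄ = r₂ω₂ sin(θ₂−θ₃) / [r₄ sin(θ₄−θ₃)].
Numerator sine = +0.87377; denominator sine = +0.94264.
Result = 0.017·48.17·(+0.87377) / (0.0399·(+0.94264)) = +19.025 rad/s; magnitude 19.025 rad/s.

19.0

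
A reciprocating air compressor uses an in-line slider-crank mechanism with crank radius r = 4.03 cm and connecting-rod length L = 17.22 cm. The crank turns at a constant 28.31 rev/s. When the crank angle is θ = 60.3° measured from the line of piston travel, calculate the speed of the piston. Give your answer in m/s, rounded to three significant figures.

6.96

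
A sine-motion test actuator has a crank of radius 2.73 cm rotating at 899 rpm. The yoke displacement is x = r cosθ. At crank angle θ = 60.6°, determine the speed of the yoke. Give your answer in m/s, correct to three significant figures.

ω = 94.14 rad/s (from 899 rpm).
x = r cosθ ⇒ ẋ = −rω sinθ.
|v| = rω|sinθ| = 0.0273·94.14·|sin 60.6°| = 2.2391 m/s.

2.24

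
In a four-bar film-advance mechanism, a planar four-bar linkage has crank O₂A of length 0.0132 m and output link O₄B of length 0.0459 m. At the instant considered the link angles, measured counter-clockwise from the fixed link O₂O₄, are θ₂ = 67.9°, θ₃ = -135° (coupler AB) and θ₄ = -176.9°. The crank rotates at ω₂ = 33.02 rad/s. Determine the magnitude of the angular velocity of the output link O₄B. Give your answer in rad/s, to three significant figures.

ω₂ = 33.02 rad/s
Differentiating the loop-closure r₂e^{iθ₂}+r₃e^{iθ₃}=r₁+r₄e^{iθ₄} gives r₂ω₂e^{iθ₂}+r₃ω₃e^{iθ₃}=r₄ω₄e^{iθ₄}.
Eliminating the other unknown: ω₄ = r₂ω₂ sin(θ₂−θ₃) / [r₄ sin(θ₄−θ₃)].
Numerator sine = -0.38912; denominator sine = -0.66783.
Result = 0.0132·33.02·(-0.38912) / (0.0459·(-0.66783)) = +5.533 rad/s; magnitude 5.533 rad/s.

5.53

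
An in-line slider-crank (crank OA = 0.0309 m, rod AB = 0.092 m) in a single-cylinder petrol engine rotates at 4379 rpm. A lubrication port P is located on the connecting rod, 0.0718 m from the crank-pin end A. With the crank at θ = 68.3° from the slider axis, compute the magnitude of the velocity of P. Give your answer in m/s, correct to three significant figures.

ω = 458.6 rad/s.  Crank-pin speed |V_A| = rω = 14.17 m/s, perpendicular to OA.
Rod angle: sinφ = −(r/L) sinθ ⇒ φ = -18.184°; ω_rod = −rω cosθ/√(L²−r²sin²θ) = -59.941 rad/s.
V_P = V_A + ω_rod × AP, with AP = 0.0718 m along the rod.
Components: V_Px = −rω sinθ − a·ω_rod·sinφ = -14.509 m/s;  V_Py = rω cosθ + a·ω_rod·cosφ = +1.1503 m/s.
|V_P| = √(V_Px² + V_Py²) = 14.554 m/s.

14.6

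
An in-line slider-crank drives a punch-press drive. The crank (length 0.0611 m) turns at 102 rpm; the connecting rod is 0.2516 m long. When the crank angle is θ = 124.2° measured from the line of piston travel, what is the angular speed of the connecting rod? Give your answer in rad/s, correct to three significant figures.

1.49

ω = 10.68 rad/s (converted from 102 rpm).
The rod makes angle φ with the slider axis where L sinφ = r sinθ; differentiating, L cosφ·φ̇ = r ω cosθ.
L cosφ = √(L² − r² sin²θ) = 0.24647 m.
|ω_rod| = r ω |cosθ| / √(L² − r² sin²θ) = 0.0611·10.68·0.56208/0.24647 = 1.4883 rad/s.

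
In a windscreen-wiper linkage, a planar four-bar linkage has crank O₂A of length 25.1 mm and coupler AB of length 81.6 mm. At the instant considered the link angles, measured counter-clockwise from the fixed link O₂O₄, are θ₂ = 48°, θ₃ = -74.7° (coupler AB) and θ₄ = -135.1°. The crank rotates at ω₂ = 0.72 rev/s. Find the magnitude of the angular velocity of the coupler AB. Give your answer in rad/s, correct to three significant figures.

0.0865

ω₂ = 4.524 rad/s (from 0.72 rev/s).
Differentiating the loop-closure r₂e^{iθ₂}+r₃e^{iθ₃}=r₁+r₄e^{iθ₄} gives r₂ω₂e^{iθ₂}+r₃ω₃e^{iθ₃}=r₄ω₄e^{iθ₄}.
Eliminating the other unknown: ω₃ = r₂ω₂ sin(θ₄−θ₂) / [r₃ sin(θ₃−θ₄)].
Numerator sine = +0.05408; denominator sine = +0.86949.
Result = 0.0251·4.524·(+0.05408) / (0.0816·(+0.86949)) = +0.086548 rad/s; magnitude 0.086548 rad/s.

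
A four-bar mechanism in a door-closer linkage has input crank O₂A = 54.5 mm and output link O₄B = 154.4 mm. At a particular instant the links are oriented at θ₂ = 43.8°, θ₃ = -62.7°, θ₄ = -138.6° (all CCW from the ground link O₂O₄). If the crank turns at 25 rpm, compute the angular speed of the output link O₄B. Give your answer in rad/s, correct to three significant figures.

ω₂ = 2.618 rad/s (from 25 rpm).
Differentiating the loop-closure r₂e^{iθ₂}+r₃e^{iθ₃}=r₁+r₄e^{iθ₄} gives r₂ω₂e^{iθ₂}+r₃ω₃e^{iθ₃}=r₄ω₄e^{iθ₄}.
Eliminating the other unknown: ω₄ = r₂ω₂ sin(θ₂−θ₃) / [r₄ sin(θ₄−θ₃)].
Numerator sine = +0.95882; denominator sine = -0.96987.
Result = 0.0545·2.618·(+0.95882) / (0.1544·(-0.96987)) = -0.91357 rad/s; magnitude 0.91357 rad/s.

0.914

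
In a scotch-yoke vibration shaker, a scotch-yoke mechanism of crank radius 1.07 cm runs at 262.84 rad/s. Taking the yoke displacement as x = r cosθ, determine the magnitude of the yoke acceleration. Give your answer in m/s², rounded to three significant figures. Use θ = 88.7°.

16.8

ω = 262.8 rad/s
x = r cosθ ⇒ ẍ = −rω² cosθ (ω constant).
|a| = rω²|cosθ| = 0.0107·(262.8)²·|cos 88.7°| = 16.771 m/s².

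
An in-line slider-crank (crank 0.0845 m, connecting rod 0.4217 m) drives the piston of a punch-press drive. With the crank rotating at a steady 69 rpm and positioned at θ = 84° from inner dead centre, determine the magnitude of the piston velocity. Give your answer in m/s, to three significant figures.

ω = 2π·69/60 = 7.226 rad/s
For an in-line slider-crank, x = r cosθ + √(L² − r² sin²θ), so v = −rω sinθ·[1 + r cosθ/√(L² − r² sin²θ)].
With r = 0.0845 m, L = 0.4217 m, θ = 84°: √(L² − r² sin²θ) = 0.41324 m.
v = −0.0845·7.226·0.99452·[1 + 0.0845·0.10453/0.41324] = -0.6202 m/s.
|v| = 0.6202 m/s.

0.620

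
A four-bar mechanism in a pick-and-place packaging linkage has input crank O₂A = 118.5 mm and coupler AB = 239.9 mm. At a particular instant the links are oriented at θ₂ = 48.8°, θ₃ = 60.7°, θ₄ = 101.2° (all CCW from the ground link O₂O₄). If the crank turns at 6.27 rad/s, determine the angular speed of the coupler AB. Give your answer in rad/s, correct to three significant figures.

3.78

ω₂ = 6.27 rad/s
Differentiating the loop-closure r₂e^{iθ₂}+r₃e^{iθ₃}=r₁+r₄e^{iθ₄} gives r₂ω₂e^{iθ₂}+r₃ω₃e^{iθ₃}=r₄ω₄e^{iθ₄}.
Eliminating the other unknown: ω₃ = r₂ω₂ sin(θ₄−θ₂) / [r₃ sin(θ₃−θ₄)].
Numerator sine = +0.79229; denominator sine = -0.64945.
Result = 0.1185·6.27·(+0.79229) / (0.2399·(-0.64945)) = -3.7783 rad/s; magnitude 3.7783 rad/s.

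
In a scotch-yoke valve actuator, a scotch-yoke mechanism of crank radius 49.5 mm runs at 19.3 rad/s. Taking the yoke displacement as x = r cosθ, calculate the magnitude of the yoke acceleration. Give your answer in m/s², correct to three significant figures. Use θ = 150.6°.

16.1

ω = 19.3 rad/s
x = r cosθ ⇒ ẍ = −rω² cosθ (ω constant).
|a| = rω²|cosθ| = 0.0495·(19.3)²·|cos 150.6°| = 16.064 m/s².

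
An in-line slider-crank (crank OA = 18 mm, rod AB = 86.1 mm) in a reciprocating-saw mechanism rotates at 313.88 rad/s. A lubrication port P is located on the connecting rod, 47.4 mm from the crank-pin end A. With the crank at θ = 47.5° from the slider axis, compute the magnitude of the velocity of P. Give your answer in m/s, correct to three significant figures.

ω = 313.9 rad/s.  Crank-pin speed |V_A| = rω = 5.6498 m/s, perpendicular to OA.
Rod angle: sinφ = −(r/L) sinθ ⇒ φ = -8.867°; ω_rod = −rω cosθ/√(L²−r²sin²θ) = -44.868 rad/s.
V_P = V_A + ω_rod × AP, with AP = 0.0474 m along the rod.
Components: V_Px = −rω sinθ − a·ω_rod·sinφ = -4.4933 m/s;  V_Py = rω cosθ + a·ω_rod·cosφ = +1.7156 m/s.
|V_P| = √(V_Px² + V_Py²) = 4.8097 m/s.

4.81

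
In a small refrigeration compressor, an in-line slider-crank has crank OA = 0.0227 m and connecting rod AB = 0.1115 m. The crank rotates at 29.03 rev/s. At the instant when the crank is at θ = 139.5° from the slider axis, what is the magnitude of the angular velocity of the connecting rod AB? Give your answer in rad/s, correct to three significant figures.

28.5

ω = 182.4 rad/s (converted from 29.03 rev/s).
The rod makes angle φ with the slider axis where L sinφ = r sinθ; differentiating, L cosφ·φ̇ = r ω cosθ.
L cosφ = √(L² − r² sin²θ) = 0.11052 m.
|ω_rod| = r ω |cosθ| / √(L² − r² sin²θ) = 0.0227·182.4·0.76041/0.11052 = 28.487 rad/s.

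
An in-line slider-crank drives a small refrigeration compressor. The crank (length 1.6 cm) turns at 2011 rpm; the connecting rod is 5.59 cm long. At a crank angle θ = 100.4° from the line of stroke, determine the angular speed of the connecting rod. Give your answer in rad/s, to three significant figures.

ω = 210.6 rad/s (converted from 2011 rpm).
The rod makes angle φ with the slider axis where L sinφ = r sinθ; differentiating, L cosφ·φ̇ = r ω cosθ.
L cosφ = √(L² − r² sin²θ) = 0.053639 m.
|ω_rod| = r ω |cosθ| / √(L² − r² sin²θ) = 0.016·210.6·0.18052/0.053639 = 11.34 rad/s.

11.3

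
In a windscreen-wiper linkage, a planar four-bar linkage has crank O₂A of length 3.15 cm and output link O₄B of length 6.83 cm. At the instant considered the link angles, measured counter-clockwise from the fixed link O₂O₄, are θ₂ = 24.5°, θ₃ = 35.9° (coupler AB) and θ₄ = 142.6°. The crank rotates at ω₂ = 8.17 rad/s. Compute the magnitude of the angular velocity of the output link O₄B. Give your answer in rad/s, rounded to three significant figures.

ω₂ = 8.17 rad/s
Differentiating the loop-closure r₂e^{iθ₂}+r₃e^{iθ₃}=r₁+r₄e^{iθ₄} gives r₂ω₂e^{iθ₂}+r₃ω₃e^{iθ₃}=r₄ω₄e^{iθ₄}.
Eliminating the other unknown: ω₄ = r₂ω₂ sin(θ₂−θ₃) / [r₄ sin(θ₄−θ₃)].
Numerator sine = -0.19766; denominator sine = +0.95782.
Result = 0.0315·8.17·(-0.19766) / (0.0683·(+0.95782)) = -0.77757 rad/s; magnitude 0.77757 rad/s.

0.778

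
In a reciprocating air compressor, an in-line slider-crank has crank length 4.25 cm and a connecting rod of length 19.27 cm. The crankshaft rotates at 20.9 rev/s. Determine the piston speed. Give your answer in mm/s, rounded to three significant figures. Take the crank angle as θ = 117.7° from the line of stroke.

ω = 2π·20.9 = 131.3 rad/s
For an in-line slider-crank, x = r cosθ + √(L² − r² sin²θ), so v = −rω sinθ·[1 + r cosθ/√(L² − r² sin²θ)].
With r = 0.0425 m, L = 0.1927 m, θ = 117.7°: √(L² − r² sin²θ) = 0.18899 m.
v = −0.0425·131.3·0.88539·[1 + 0.0425·-0.46484/0.18899] = -4.4249 m/s.
|v| = 4.4249 m/s = 4424.9 mm/s.

4420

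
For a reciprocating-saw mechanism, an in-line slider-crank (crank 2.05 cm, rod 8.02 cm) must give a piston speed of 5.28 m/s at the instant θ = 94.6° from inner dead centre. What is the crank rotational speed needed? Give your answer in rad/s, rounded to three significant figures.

For an in-line slider-crank, |v_piston| = rω|sinθ|·[1 + r cosθ/√(L² − r² sin²θ)].
With r = 0.0205 m, L = 0.0802 m, θ = 94.6°: the bracketed kinematic factor |dx/dθ| = 0.020001 m.
ω = v/|dx/dθ| = 5.28/0.020001 = 263.99 rad/s.

264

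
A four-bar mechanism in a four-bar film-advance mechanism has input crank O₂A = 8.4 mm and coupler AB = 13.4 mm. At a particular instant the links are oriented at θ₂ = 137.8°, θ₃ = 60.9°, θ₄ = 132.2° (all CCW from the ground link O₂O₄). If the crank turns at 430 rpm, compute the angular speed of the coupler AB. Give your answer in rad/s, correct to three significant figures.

ω₂ = 45.03 rad/s (from 430 rpm).
Differentiating the loop-closure r₂e^{iθ₂}+r₃e^{iθ₃}=r₁+r₄e^{iθ₄} gives r₂ω₂e^{iθ₂}+r₃ω₃e^{iθ₃}=r₄ω₄e^{iθ₄}.
Eliminating the other unknown: ω₃ = r₂ω₂ sin(θ₄−θ₂) / [r₃ sin(θ₃−θ₄)].
Numerator sine = -0.09758; denominator sine = -0.94721.
Result = 0.0084·45.03·(-0.09758) / (0.0134·(-0.94721)) = +2.908 rad/s; magnitude 2.908 rad/s.

2.91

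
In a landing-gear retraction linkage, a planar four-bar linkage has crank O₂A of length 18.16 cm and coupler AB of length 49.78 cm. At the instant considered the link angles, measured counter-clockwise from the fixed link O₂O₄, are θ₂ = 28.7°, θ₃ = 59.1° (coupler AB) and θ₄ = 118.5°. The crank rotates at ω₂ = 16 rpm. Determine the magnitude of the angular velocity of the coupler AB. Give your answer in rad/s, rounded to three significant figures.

0.710

ω₂ = 1.676 rad/s (from 16 rpm).
Differentiating the loop-closure r₂e^{iθ₂}+r₃e^{iθ₃}=r₁+r₄e^{iθ₄} gives r₂ω₂e^{iθ₂}+r₃ω₃e^{iθ₃}=r₄ω₄e^{iθ₄}.
Eliminating the other unknown: ω₃ = r₂ω₂ sin(θ₄−θ₂) / [r₃ sin(θ₃−θ₄)].
Numerator sine = +0.99999; denominator sine = -0.86074.
Result = 0.1816·1.676·(+0.99999) / (0.4978·(-0.86074)) = -0.71012 rad/s; magnitude 0.71012 rad/s.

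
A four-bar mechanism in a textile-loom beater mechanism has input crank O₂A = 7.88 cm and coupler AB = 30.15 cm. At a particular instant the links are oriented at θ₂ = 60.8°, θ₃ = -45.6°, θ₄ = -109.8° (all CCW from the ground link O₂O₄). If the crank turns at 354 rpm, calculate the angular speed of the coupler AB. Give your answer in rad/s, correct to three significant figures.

1.76

ω₂ = 37.07 rad/s (from 354 rpm).
Differentiating the loop-closure r₂e^{iθ₂}+r₃e^{iθ₃}=r₁+r₄e^{iθ₄} gives r₂ω₂e^{iθ₂}+r₃ω₃e^{iθ₃}=r₄ω₄e^{iθ₄}.
Eliminating the other unknown: ω₃ = r₂ω₂ sin(θ₄−θ₂) / [r₃ sin(θ₃−θ₄)].
Numerator sine = -0.16333; denominator sine = +0.90032.
Result = 0.0788·37.07·(-0.16333) / (0.3015·(+0.90032)) = -1.7576 rad/s; magnitude 1.7576 rad/s.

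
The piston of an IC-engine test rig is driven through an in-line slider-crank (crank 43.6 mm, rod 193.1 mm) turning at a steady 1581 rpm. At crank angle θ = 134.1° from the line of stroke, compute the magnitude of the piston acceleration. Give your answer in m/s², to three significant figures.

ω = 2π·1581/60 = 165.6 rad/s
x(θ) = r cosθ + √(L² − r² sin²θ); with ω constant, a = ω²·d²x/dθ².
d²x/dθ² = −r cosθ − r²(cos2θ)/√u − r⁴ sin²2θ/(4u^{3/2}),  u = L² − r² sin²θ = 0.0363073 m².
Substituting r = 0.0436 m, L = 0.1931 m, θ = 134.1°: d²x/dθ² = +0.030525 m.
a = ω²·d²x/dθ² = (165.6)²·(+0.030525) = +836.71 m/s²;  |a| = 836.71 m/s².

837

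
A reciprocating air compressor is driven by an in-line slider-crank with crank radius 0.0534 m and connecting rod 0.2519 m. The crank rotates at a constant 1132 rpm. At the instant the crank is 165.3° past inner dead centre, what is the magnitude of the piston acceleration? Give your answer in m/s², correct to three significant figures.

ω = 2π·1132/60 = 118.5 rad/s
x(θ) = r cosθ + √(L² − r² sin²θ); with ω constant, a = ω²·d²x/dθ².
d²x/dθ² = −r cosθ − r²(cos2θ)/√u − r⁴ sin²2θ/(4u^{3/2}),  u = L² − r² sin²θ = 0.06327 m².
Substituting r = 0.0534 m, L = 0.2519 m, θ = 165.3°: d²x/dθ² = +0.041745 m.
a = ω²·d²x/dθ² = (118.5)²·(+0.041745) = +586.61 m/s²;  |a| = 586.61 m/s².

587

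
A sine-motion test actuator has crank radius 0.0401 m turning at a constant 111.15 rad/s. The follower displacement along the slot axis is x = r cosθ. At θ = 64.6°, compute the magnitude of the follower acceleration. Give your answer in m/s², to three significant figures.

212

ω = 111.2 rad/s
x = r cosθ ⇒ ẍ = −rω² cosθ (ω constant).
|a| = rω²|cosθ| = 0.0401·(111.2)²·|cos 64.6°| = 212.5 m/s².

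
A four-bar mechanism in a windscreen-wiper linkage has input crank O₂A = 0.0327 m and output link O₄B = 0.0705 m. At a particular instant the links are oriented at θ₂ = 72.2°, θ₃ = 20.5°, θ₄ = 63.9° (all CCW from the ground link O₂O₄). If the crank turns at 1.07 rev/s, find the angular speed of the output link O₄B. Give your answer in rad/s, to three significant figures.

3.56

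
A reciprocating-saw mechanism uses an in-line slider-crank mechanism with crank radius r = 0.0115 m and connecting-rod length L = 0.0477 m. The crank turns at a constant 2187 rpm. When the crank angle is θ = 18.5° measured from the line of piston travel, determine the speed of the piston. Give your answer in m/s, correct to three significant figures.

ω = 2π·2187/60 = 229 rad/s
For an in-line slider-crank, x = r cosθ + √(L² − r² sin²θ), so v = −rω sinθ·[1 + r cosθ/√(L² − r² sin²θ)].
With r = 0.0115 m, L = 0.0477 m, θ = 18.5°: √(L² − r² sin²θ) = 0.04756 m.
v = −0.0115·229·0.31730·[1 + 0.0115·0.94832/0.04756] = -1.0273 m/s.
|v| = 1.0273 m/s.

1.03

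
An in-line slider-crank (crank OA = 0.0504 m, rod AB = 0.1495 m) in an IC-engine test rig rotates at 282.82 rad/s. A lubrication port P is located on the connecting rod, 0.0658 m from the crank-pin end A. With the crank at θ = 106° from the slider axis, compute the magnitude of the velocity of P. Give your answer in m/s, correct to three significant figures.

13.3

ω = 282.8 rad/s.  Crank-pin speed |V_A| = rω = 14.254 m/s, perpendicular to OA.
Rod angle: sinφ = −(r/L) sinθ ⇒ φ = -18.909°; ω_rod = −rω cosθ/√(L²−r²sin²θ) = +27.78 rad/s.
V_P = V_A + ω_rod × AP, with AP = 0.0658 m along the rod.
Components: V_Px = −rω sinθ − a·ω_rod·sinφ = -13.11 m/s;  V_Py = rω cosθ + a·ω_rod·cosφ = -2.1997 m/s.
|V_P| = √(V_Px² + V_Py²) = 13.293 m/s.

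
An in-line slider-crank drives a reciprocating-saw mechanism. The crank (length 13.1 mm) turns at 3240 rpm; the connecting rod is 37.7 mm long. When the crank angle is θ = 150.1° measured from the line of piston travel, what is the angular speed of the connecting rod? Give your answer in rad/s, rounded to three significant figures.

104

ω = 339.3 rad/s (converted from 3240 rpm).
The rod makes angle φ with the slider axis where L sinφ = r sinθ; differentiating, L cosφ·φ̇ = r ω cosθ.
L cosφ = √(L² − r² sin²θ) = 0.03713 m.
|ω_rod| = r ω |cosθ| / √(L² − r² sin²θ) = 0.0131·339.3·0.86690/0.03713 = 103.77 rad/s.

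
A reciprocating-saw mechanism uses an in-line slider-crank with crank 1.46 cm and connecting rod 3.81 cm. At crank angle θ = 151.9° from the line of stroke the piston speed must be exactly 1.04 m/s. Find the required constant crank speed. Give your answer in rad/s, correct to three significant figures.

For an in-line slider-crank, |v_piston| = rω|sinθ|·[1 + r cosθ/√(L² − r² sin²θ)].
With r = 0.0146 m, L = 0.0381 m, θ = 151.9°: the bracketed kinematic factor |dx/dθ| = 0.0045134 m.
ω = v/|dx/dθ| = 1.04/0.0045134 = 230.43 rad/s.

230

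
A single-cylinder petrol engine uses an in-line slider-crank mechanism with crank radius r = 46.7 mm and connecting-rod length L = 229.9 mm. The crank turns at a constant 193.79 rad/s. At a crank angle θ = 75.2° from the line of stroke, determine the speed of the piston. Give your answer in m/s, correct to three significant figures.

9.21

ω = 193.8 rad/s
For an in-line slider-crank, x = r cosθ + √(L² − r² sin²θ), so v = −rω sinθ·[1 + r cosθ/√(L² − r² sin²θ)].
With r = 0.0467 m, L = 0.2299 m, θ = 75.2°: √(L² − r² sin²θ) = 0.22542 m.
v = −0.0467·193.8·0.96682·[1 + 0.0467·0.25545/0.22542] = -9.2128 m/s.
|v| = 9.2128 m/s.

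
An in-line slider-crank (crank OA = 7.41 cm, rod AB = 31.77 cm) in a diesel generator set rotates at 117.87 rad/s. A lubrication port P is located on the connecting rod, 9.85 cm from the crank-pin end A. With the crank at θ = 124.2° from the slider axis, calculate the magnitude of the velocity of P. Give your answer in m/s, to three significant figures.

ω = 117.9 rad/s.  Crank-pin speed |V_A| = rω = 8.7342 m/s, perpendicular to OA.
Rod angle: sinφ = −(r/L) sinθ ⇒ φ = -11.123°; ω_rod = −rω cosθ/√(L²−r²sin²θ) = +15.749 rad/s.
V_P = V_A + ω_rod × AP, with AP = 0.0985 m along the rod.
Components: V_Px = −rω sinθ − a·ω_rod·sinφ = -6.9246 m/s;  V_Py = rω cosθ + a·ω_rod·cosφ = -3.3872 m/s.
|V_P| = √(V_Px² + V_Py²) = 7.7087 m/s.

7.71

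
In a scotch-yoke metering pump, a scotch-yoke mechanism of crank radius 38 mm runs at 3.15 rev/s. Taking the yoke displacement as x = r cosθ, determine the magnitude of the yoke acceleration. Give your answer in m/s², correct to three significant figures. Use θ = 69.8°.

5.14

ω = 19.79 rad/s (from 3.15 rev/s).
x = r cosθ ⇒ ẍ = −rω² cosθ (ω constant).
|a| = rω²|cosθ| = 0.038·(19.79)²·|cos 69.8°| = 5.1399 m/s².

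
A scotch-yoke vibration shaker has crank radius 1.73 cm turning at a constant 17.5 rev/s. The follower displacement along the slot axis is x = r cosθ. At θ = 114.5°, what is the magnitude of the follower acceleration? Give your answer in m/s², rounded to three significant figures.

86.7

ω = 110 rad/s (from 17.5 rev/s).
x = r cosθ ⇒ ẍ = −rω² cosθ (ω constant).
|a| = rω²|cosθ| = 0.0173·(110)²·|cos 114.5°| = 86.738 m/s².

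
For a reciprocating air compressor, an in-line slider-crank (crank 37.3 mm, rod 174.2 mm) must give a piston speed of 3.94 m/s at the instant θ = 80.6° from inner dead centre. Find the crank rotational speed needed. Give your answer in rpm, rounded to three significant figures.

987

For an in-line slider-crank, |v_piston| = rω|sinθ|·[1 + r cosθ/√(L² − r² sin²θ)].
With r = 0.0373 m, L = 0.1742 m, θ = 80.6°: the bracketed kinematic factor |dx/dθ| = 0.038116 m.
ω = v/|dx/dθ| = 3.94/0.038116 = 103.37 rad/s.
N = 60ω/(2π) = 987.1 rpm.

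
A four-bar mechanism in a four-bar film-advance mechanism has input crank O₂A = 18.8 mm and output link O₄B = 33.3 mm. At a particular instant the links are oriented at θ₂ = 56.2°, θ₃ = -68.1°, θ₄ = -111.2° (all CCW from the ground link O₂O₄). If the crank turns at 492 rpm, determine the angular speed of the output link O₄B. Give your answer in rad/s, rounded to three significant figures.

35.2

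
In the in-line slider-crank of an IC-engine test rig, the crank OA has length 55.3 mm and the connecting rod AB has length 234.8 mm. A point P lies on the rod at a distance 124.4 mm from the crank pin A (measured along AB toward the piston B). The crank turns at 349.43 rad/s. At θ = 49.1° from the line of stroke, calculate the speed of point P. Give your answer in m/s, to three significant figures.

ω = 349.4 rad/s.  Crank-pin speed |V_A| = rω = 19.323 m/s, perpendicular to OA.
Rod angle: sinφ = −(r/L) sinθ ⇒ φ = -10.254°; ω_rod = −rω cosθ/√(L²−r²sin²θ) = -54.758 rad/s.
V_P = V_A + ω_rod × AP, with AP = 0.1244 m along the rod.
Components: V_Px = −rω sinθ − a·ω_rod·sinφ = -15.818 m/s;  V_Py = rω cosθ + a·ω_rod·cosφ = +5.9487 m/s.
|V_P| = √(V_Px² + V_Py²) = 16.9 m/s.

16.9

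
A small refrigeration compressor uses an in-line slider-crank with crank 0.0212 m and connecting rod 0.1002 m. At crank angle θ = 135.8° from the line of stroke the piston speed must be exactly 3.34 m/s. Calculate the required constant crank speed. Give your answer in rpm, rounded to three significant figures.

For an in-line slider-crank, |v_piston| = rω|sinθ|·[1 + r cosθ/√(L² − r² sin²θ)].
With r = 0.0212 m, L = 0.1002 m, θ = 135.8°: the bracketed kinematic factor |dx/dθ| = 0.012513 m.
ω = v/|dx/dθ| = 3.34/0.012513 = 266.92 rad/s.
N = 60ω/(2π) = 2548.9 rpm.

2550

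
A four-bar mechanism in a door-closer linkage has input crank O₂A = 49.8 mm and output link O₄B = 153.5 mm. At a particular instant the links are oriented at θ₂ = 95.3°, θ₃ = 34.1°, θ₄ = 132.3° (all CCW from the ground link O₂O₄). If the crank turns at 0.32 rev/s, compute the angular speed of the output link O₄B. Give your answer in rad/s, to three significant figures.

ω₂ = 2.011 rad/s (from 0.32 rev/s).
Differentiating the loop-closure r₂e^{iθ₂}+r₃e^{iθ₃}=r₁+r₄e^{iθ₄} gives r₂ω₂e^{iθ₂}+r₃ω₃e^{iθ₃}=r₄ω₄e^{iθ₄}.
Eliminating the other unknown: ω₄ = r₂ω₂ sin(θ₂−θ₃) / [r₄ sin(θ₄−θ₃)].
Numerator sine = +0.87631; denominator sine = +0.98978.
Result = 0.0498·2.011·(+0.87631) / (0.1535·(+0.98978)) = +0.57752 rad/s; magnitude 0.57752 rad/s.

0.578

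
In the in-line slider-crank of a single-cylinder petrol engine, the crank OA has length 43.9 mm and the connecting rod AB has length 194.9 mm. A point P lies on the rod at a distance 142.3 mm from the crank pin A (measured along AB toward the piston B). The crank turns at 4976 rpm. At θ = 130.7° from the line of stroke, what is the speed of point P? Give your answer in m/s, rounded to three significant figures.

16.0

ω = 521.1 rad/s.  Crank-pin speed |V_A| = rω = 22.876 m/s, perpendicular to OA.
Rod angle: sinφ = −(r/L) sinθ ⇒ φ = -9.832°; ω_rod = −rω cosθ/√(L²−r²sin²θ) = +77.679 rad/s.
V_P = V_A + ω_rod × AP, with AP = 0.1423 m along the rod.
Components: V_Px = −rω sinθ − a·ω_rod·sinφ = -15.455 m/s;  V_Py = rω cosθ + a·ω_rod·cosφ = -4.0259 m/s.
|V_P| = √(V_Px² + V_Py²) = 15.971 m/s.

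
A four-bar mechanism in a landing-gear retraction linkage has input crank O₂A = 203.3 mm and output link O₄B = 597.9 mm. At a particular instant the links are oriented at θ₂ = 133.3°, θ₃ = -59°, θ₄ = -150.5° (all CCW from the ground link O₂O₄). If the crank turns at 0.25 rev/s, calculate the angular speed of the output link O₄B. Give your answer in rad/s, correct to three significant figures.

0.114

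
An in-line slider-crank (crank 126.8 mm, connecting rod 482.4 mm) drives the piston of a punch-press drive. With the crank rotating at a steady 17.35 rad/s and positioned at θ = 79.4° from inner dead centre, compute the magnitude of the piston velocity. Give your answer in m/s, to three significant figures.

ω = 17.35 rad/s
For an in-line slider-crank, x = r cosθ + √(L² − r² sin²θ), so v = −rω sinθ·[1 + r cosθ/√(L² − r² sin²θ)].
With r = 0.1268 m, L = 0.4824 m, θ = 79.4°: √(L² − r² sin²θ) = 0.46602 m.
v = −0.1268·17.35·0.98294·[1 + 0.1268·0.18395/0.46602] = -2.2707 m/s.
|v| = 2.2707 m/s.

2.27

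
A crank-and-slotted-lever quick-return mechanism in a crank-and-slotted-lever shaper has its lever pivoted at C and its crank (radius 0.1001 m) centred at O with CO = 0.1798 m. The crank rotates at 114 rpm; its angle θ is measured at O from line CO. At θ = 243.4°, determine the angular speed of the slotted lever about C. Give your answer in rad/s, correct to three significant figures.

0.893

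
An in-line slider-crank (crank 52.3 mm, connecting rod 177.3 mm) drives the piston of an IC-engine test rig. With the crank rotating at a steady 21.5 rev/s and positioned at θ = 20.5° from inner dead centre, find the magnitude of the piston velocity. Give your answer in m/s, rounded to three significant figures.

3.16

ω = 2π·21.5 = 135.1 rad/s
For an in-line slider-crank, x = r cosθ + √(L² − r² sin²θ), so v = −rω sinθ·[1 + r cosθ/√(L² − r² sin²θ)].
With r = 0.0523 m, L = 0.1773 m, θ = 20.5°: √(L² − r² sin²θ) = 0.17635 m.
v = −0.0523·135.1·0.35021·[1 + 0.0523·0.93667/0.17635] = -3.1616 m/s.
|v| = 3.1616 m/s.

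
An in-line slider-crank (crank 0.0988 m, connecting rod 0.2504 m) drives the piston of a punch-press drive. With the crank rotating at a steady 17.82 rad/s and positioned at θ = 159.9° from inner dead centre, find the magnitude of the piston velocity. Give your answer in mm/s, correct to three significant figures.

379

ω = 17.82 rad/s
For an in-line slider-crank, x = r cosθ + √(L² − r² sin²θ), so v = −rω sinθ·[1 + r cosθ/√(L² − r² sin²θ)].
With r = 0.0988 m, L = 0.2504 m, θ = 159.9°: √(L² − r² sin²θ) = 0.24809 m.
v = −0.0988·17.82·0.34366·[1 + 0.0988·-0.93909/0.24809] = -0.37877 m/s.
|v| = 0.37877 m/s = 378.77 mm/s.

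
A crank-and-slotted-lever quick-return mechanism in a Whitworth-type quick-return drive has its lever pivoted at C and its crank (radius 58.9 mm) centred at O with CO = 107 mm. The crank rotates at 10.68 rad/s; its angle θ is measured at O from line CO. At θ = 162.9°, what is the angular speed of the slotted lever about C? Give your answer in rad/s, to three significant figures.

9.50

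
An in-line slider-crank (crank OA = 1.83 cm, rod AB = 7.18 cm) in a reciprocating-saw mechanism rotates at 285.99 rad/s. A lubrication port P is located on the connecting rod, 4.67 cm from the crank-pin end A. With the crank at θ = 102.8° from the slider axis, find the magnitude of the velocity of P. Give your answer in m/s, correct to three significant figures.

4.93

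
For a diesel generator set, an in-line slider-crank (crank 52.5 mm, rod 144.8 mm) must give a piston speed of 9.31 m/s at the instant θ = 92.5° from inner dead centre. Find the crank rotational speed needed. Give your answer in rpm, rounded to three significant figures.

1720

For an in-line slider-crank, |v_piston| = rω|sinθ|·[1 + r cosθ/√(L² − r² sin²θ)].
With r = 0.0525 m, L = 0.1448 m, θ = 92.5°: the bracketed kinematic factor |dx/dθ| = 0.05156 m.
ω = v/|dx/dθ| = 9.31/0.05156 = 180.57 rad/s.
N = 60ω/(2π) = 1724.3 rpm.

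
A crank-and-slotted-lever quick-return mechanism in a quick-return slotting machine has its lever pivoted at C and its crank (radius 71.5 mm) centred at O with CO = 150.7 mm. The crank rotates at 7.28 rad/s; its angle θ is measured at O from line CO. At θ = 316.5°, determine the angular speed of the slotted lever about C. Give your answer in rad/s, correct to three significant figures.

2.17

ω = 7.28 rad/s
Crank pin A relative to C: A = (d + r cosθ, r sinθ); lever angle φ = atan2(r sinθ, d + r cosθ).
Differentiating tanφ: φ̇ = rω(d cosθ + r)/(d² + r² + 2dr cosθ).
d² + r² + 2dr cosθ = |CA|² = 0.0434546 m²;  d cosθ + r = +0.18081 m.
|ω_lever| = |0.0715·7.28·+0.18081| / 0.0434546 = 2.1659 rad/s.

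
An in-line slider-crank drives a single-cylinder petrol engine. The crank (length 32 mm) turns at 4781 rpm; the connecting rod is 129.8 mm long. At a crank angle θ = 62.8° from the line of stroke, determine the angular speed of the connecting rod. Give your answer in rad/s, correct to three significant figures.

57.8

ω = 500.7 rad/s (converted from 4781 rpm).
The rod makes angle φ with the slider axis where L sinφ = r sinθ; differentiating, L cosφ·φ̇ = r ω cosθ.
L cosφ = √(L² − r² sin²θ) = 0.12664 m.
|ω_rod| = r ω |cosθ| / √(L² − r² sin²θ) = 0.032·500.7·0.45710/0.12664 = 57.827 rad/s.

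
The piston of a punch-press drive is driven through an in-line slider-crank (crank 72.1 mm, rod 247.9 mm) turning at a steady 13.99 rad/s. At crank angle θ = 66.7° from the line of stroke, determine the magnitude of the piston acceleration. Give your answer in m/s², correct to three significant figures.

2.71

ω = 13.99 rad/s
x(θ) = r cosθ + √(L² − r² sin²θ); with ω constant, a = ω²·d²x/dθ².
d²x/dθ² = −r cosθ − r²(cos2θ)/√u − r⁴ sin²2θ/(4u^{3/2}),  u = L² − r² sin²θ = 0.0570693 m².
Substituting r = 0.0721 m, L = 0.2479 m, θ = 66.7°: d²x/dθ² = -0.013829 m.
a = ω²·d²x/dθ² = (13.99)²·(-0.013829) = -2.7066 m/s²;  |a| = 2.7066 m/s².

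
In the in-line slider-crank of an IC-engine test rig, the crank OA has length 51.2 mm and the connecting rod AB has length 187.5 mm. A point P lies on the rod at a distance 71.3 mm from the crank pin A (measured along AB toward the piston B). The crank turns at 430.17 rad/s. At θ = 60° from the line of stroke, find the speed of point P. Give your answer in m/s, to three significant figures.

21.2

ω = 430.2 rad/s.  Crank-pin speed |V_A| = rω = 22.025 m/s, perpendicular to OA.
Rod angle: sinφ = −(r/L) sinθ ⇒ φ = -13.679°; ω_rod = −rω cosθ/√(L²−r²sin²θ) = -60.447 rad/s.
V_P = V_A + ω_rod × AP, with AP = 0.0713 m along the rod.
Components: V_Px = −rω sinθ − a·ω_rod·sinφ = -20.093 m/s;  V_Py = rω cosθ + a·ω_rod·cosφ = +6.8247 m/s.
|V_P| = √(V_Px² + V_Py²) = 21.221 m/s.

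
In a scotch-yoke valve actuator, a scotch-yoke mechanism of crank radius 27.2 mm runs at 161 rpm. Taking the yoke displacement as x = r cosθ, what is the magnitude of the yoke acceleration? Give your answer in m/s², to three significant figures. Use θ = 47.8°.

5.19

ω = 16.86 rad/s (from 161 rpm).
x = r cosθ ⇒ ẍ = −rω² cosθ (ω constant).
|a| = rω²|cosθ| = 0.0272·(16.86)²·|cos 47.8°| = 5.1936 m/s².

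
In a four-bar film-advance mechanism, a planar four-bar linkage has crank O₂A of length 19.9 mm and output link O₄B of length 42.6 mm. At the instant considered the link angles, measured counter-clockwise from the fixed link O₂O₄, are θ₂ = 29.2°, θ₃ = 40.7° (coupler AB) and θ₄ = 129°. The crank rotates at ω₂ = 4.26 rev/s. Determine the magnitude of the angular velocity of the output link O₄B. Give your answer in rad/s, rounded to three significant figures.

2.49

ω₂ = 26.77 rad/s (from 4.26 rev/s).
Differentiating the loop-closure r₂e^{iθ₂}+r₃e^{iθ₃}=r₁+r₄e^{iθ₄} gives r₂ω₂e^{iθ₂}+r₃ω₃e^{iθ₃}=r₄ω₄e^{iθ₄}.
Eliminating the other unknown: ω₄ = r₂ω₂ sin(θ₂−θ₃) / [r₄ sin(θ₄−θ₃)].
Numerator sine = -0.19937; denominator sine = +0.99956.
Result = 0.0199·26.77·(-0.19937) / (0.0426·(+0.99956)) = -2.4939 rad/s; magnitude 2.4939 rad/s.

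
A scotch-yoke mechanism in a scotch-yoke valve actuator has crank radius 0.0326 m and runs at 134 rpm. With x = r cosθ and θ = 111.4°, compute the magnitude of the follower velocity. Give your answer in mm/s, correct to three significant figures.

ω = 14.03 rad/s (from 134 rpm).
x = r cosθ ⇒ ẋ = −rω sinθ.
|v| = rω|sinθ| = 0.0326·14.03·|sin 111.4°| = 0.42592 m/s = 425.92 mm/s.

426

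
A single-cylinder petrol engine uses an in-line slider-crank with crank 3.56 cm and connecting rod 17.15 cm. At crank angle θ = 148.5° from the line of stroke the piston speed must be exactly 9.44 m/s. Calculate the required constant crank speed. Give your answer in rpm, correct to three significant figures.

For an in-line slider-crank, |v_piston| = rω|sinθ|·[1 + r cosθ/√(L² − r² sin²θ)].
With r = 0.0356 m, L = 0.1715 m, θ = 148.5°: the bracketed kinematic factor |dx/dθ| = 0.015289 m.
ω = v/|dx/dθ| = 9.44/0.015289 = 617.43 rad/s.
N = 60ω/(2π) = 5896 rpm.

5900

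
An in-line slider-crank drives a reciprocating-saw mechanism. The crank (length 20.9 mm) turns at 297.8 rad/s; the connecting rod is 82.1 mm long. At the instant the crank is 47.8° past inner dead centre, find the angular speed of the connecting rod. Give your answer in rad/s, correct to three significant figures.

51.9

ω = 297.8 rad/s
The rod makes angle φ with the slider axis where L sinφ = r sinθ; differentiating, L cosφ·φ̇ = r ω cosθ.
L cosφ = √(L² − r² sin²θ) = 0.080627 m.
|ω_rod| = r ω |cosθ| / √(L² − r² sin²θ) = 0.0209·297.8·0.67172/0.080627 = 51.854 rad/s.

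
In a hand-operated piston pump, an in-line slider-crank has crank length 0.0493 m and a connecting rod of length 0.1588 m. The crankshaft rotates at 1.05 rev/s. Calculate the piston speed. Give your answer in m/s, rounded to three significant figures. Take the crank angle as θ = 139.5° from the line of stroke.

ω = 2π·1.05 = 6.597 rad/s
For an in-line slider-crank, x = r cosθ + √(L² − r² sin²θ), so v = −rω sinθ·[1 + r cosθ/√(L² − r² sin²θ)].
With r = 0.0493 m, L = 0.1588 m, θ = 139.5°: √(L² − r² sin²θ) = 0.15554 m.
v = −0.0493·6.597·0.64945·[1 + 0.0493·-0.76041/0.15554] = -0.16032 m/s.
|v| = 0.16032 m/s.

0.160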